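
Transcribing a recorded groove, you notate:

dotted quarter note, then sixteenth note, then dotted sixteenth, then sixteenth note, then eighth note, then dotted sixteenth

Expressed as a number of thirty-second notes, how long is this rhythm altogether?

26

Express everything in thirty-second notes: dotted quarter note = 12; sixteenth note = 2; dotted sixteenth = 3; sixteenth note = 2; eighth note = 4; dotted sixteenth = 3.
Adding: 12 + 2 + 3 + 2 + 4 + 3 = 26 thirty-second notes.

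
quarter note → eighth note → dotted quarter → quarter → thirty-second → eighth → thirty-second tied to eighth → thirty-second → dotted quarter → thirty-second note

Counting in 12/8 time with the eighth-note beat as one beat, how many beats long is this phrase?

One eighth-note beat = 4 thirty-second notes.
Working in thirty-second notes: quarter note = 8; eighth note = 4; dotted quarter = 12; quarter = 8; thirty-second = 1; eighth = 4; thirty-second tied to eighth (thirty-second + eighth) = 5; thirty-second = 1; dotted quarter = 12; thirty-second note = 1.
Altogether 8 + 4 + 12 + 8 + 1 + 4 + 5 + 1 + 12 + 1 = 56.
56 ÷ 4 = 14 beats.

14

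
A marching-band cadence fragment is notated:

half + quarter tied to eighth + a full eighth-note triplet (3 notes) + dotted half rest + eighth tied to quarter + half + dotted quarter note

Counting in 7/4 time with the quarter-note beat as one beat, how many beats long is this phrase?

One quarter-note beat = 2 eighth notes.
Working in eighth notes: half = 4; quarter tied to eighth (quarter + eighth) = 3; a full eighth-note triplet (3 notes) (three triplet eighths span one quarter) = 2; dotted half rest = 6; eighth tied to quarter (eighth + quarter) = 3; half = 4; dotted quarter note = 3.
Sum: 4 + 3 + 2 + 6 + 3 + 4 + 3 = 25.
25 ÷ 2 = 12.5 beats.

12.5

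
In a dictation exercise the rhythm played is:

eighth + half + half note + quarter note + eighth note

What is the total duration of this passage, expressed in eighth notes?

Working in eighth notes: eighth = 1; half = 4; half note = 4; quarter note = 2; eighth note = 1.
Total: 1 + 4 + 4 + 2 + 1 = 12 eighth notes.

12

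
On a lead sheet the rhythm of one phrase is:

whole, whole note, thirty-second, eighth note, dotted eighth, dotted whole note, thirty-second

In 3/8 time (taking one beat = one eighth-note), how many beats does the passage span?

31

One eighth-note beat = 4 thirty-second notes.
Convert each value to thirty-second notes: whole = 32; whole note = 32; thirty-second = 1; eighth note = 4; dotted eighth = 6; dotted whole note = 48; thirty-second = 1.
Altogether 32 + 32 + 1 + 4 + 6 + 48 + 1 = 124.
124 ÷ 4 = 31 beats.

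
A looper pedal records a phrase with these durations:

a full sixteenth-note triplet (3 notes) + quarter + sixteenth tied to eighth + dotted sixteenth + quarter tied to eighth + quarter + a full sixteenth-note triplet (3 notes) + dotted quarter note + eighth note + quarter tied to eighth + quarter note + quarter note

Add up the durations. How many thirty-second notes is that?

89

Express everything in thirty-second notes: a full sixteenth-note triplet (3 notes) (three triplet sixteenths span one eighth) = 4; quarter = 8; sixteenth tied to eighth (sixteenth + eighth) = 6; dotted sixteenth = 3; quarter tied to eighth (quarter + eighth) = 12; quarter = 8; a full sixteenth-note triplet (3 notes) (three triplet sixteenths span one eighth) = 4; dotted quarter note = 12; eighth note = 4; quarter tied to eighth (quarter + eighth) = 12; quarter note = 8; quarter note = 8.
Total: 4 + 8 + 6 + 3 + 12 + 8 + 4 + 12 + 4 + 12 + 8 + 8 = 89 thirty-second notes.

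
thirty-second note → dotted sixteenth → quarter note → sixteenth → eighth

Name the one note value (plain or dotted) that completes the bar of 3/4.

dotted eighth note

The bar of 3/4 = 24 thirty-second notes.
Each duration in thirty-second notes: thirty-second note = 1; dotted sixteenth = 3; quarter note = 8; sixteenth = 2; eighth = 4.
Total: 1 + 3 + 8 + 2 + 4 = 18.
Remaining: 24 − 18 = 6 thirty-second notes, which is a dotted eighth note.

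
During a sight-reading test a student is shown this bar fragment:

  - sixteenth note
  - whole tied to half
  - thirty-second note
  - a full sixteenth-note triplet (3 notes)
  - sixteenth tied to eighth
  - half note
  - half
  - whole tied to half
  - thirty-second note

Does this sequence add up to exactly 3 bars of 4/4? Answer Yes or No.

No

One bar of 4/4 = 32 thirty-second notes, so 3 bars = 96.
Working in thirty-second notes: sixteenth note = 2; whole tied to half (whole + half) = 48; thirty-second note = 1; a full sixteenth-note triplet (3 notes) (three triplet sixteenths span one eighth) = 4; sixteenth tied to eighth (sixteenth + eighth) = 6; half note = 16; half = 16; whole tied to half (whole + half) = 48; thirty-second note = 1.
Adding: 2 + 48 + 1 + 4 + 6 + 16 + 16 + 48 + 1 = 142.
142 exceeds 96, so the answer is No.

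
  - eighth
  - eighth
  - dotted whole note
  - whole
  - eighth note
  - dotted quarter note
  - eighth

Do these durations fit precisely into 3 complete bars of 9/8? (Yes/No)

Yes

One bar of 9/8 = 9 eighth notes, so 3 bars = 27.
Convert each value to eighth notes: eighth = 1; eighth = 1; dotted whole note = 12; whole = 8; eighth note = 1; dotted quarter note = 3; eighth = 1.
Adding: 1 + 1 + 12 + 8 + 1 + 3 + 1 = 27.
27 equals 27, so the answer is Yes.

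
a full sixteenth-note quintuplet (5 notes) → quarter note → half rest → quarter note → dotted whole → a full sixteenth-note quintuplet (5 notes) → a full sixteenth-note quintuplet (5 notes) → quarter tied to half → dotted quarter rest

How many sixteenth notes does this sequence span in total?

Working in sixteenth notes: a full sixteenth-note quintuplet (5 notes) (five quintuplet sixteenths span one quarter) = 4; quarter note = 4; half rest = 8; quarter note = 4; dotted whole = 24; a full sixteenth-note quintuplet (5 notes) (five quintuplet sixteenths span one quarter) = 4; a full sixteenth-note quintuplet (5 notes) (five quintuplet sixteenths span one quarter) = 4; quarter tied to half (quarter + half) = 12; dotted quarter rest = 6.
Sum: 4 + 4 + 8 + 4 + 24 + 4 + 4 + 12 + 6 = 70 sixteenth notes.

70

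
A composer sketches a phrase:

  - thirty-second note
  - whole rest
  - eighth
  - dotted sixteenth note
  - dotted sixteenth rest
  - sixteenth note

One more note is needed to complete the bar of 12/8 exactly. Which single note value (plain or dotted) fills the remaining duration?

The bar of 12/8 = 48 thirty-second notes.
In thirty-second notes: thirty-second note = 1; whole rest = 32; eighth = 4; dotted sixteenth note = 3; dotted sixteenth rest = 3; sixteenth note = 2.
Sum: 1 + 32 + 4 + 3 + 3 + 2 = 45.
Remaining: 48 − 45 = 3 thirty-second notes, which is a dotted sixteenth note.

dotted sixteenth note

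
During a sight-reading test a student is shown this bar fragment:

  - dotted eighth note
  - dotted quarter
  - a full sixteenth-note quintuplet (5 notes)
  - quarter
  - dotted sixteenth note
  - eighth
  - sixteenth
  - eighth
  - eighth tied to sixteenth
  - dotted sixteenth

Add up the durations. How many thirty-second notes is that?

56

In thirty-second notes: dotted eighth note = 6; dotted quarter = 12; a full sixteenth-note quintuplet (5 notes) (five quintuplet sixteenths span one quarter) = 8; quarter = 8; dotted sixteenth note = 3; eighth = 4; sixteenth = 2; eighth = 4; eighth tied to sixteenth (eighth + sixteenth) = 6; dotted sixteenth = 3.
Sum: 6 + 12 + 8 + 8 + 3 + 4 + 2 + 4 + 6 + 3 = 56 thirty-second notes.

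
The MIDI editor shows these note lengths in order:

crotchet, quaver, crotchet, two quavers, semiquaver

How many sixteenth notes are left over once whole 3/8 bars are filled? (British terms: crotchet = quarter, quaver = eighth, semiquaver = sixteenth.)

3

One bar of 3/8 = 6 sixteenth notes.
Each duration in sixteenth notes: crotchet = 4; quaver = 2; crotchet = 4; quaver = 2; quaver = 2; semiquaver = 1.
Altogether 4 + 2 + 4 + 2 + 2 + 1 = 15.
15 ÷ 6 = 2 complete bars with 3 sixteenth notes remaining.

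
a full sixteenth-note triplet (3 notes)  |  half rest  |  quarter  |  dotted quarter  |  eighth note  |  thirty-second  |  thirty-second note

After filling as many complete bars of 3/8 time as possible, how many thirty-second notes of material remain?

One bar of 3/8 = 12 thirty-second notes.
In thirty-second notes: a full sixteenth-note triplet (3 notes) (three triplet sixteenths span one eighth) = 4; half rest = 16; quarter = 8; dotted quarter = 12; eighth note = 4; thirty-second = 1; thirty-second note = 1.
Altogether 4 + 16 + 8 + 12 + 4 + 1 + 1 = 46.
46 ÷ 12 = 3 complete bars with 10 thirty-second notes remaining.

10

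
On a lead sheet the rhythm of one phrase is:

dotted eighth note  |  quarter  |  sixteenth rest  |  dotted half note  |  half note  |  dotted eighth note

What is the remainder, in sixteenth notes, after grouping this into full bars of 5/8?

One bar of 5/8 = 10 sixteenth notes.
In sixteenth notes: dotted eighth note = 3; quarter = 4; sixteenth rest = 1; dotted half note = 12; half note = 8; dotted eighth note = 3.
Sum: 3 + 4 + 1 + 12 + 8 + 3 = 31.
31 ÷ 10 = 3 complete bars with 1 sixteenth note remaining.

1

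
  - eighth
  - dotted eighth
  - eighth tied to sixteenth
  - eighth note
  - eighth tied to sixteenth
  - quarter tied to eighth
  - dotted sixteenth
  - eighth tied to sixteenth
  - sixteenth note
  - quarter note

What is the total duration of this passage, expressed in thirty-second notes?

57

Working in thirty-second notes: eighth = 4; dotted eighth = 6; eighth tied to sixteenth (eighth + sixteenth) = 6; eighth note = 4; eighth tied to sixteenth (eighth + sixteenth) = 6; quarter tied to eighth (quarter + eighth) = 12; dotted sixteenth = 3; eighth tied to sixteenth (eighth + sixteenth) = 6; sixteenth note = 2; quarter note = 8.
Sum: 4 + 6 + 6 + 4 + 6 + 12 + 3 + 6 + 2 + 8 = 57 thirty-second notes.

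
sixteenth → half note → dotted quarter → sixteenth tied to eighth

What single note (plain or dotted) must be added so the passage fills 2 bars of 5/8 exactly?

eighth note

2 bars of 5/8 = 20 sixteenth notes.
Each duration in sixteenth notes: sixteenth = 1; half note = 8; dotted quarter = 6; sixteenth tied to eighth (sixteenth + eighth) = 3.
Adding: 1 + 8 + 6 + 3 = 18.
Remaining: 20 − 18 = 2 sixteenth notes, which is a eighth note.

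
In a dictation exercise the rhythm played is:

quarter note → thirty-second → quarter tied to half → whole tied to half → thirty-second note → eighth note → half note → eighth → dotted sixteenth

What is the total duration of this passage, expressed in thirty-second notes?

109

Express everything in thirty-second notes: quarter note = 8; thirty-second = 1; quarter tied to half (quarter + half) = 24; whole tied to half (whole + half) = 48; thirty-second note = 1; eighth note = 4; half note = 16; eighth = 4; dotted sixteenth = 3.
Adding: 8 + 1 + 24 + 48 + 1 + 4 + 16 + 4 + 3 = 109 thirty-second notes.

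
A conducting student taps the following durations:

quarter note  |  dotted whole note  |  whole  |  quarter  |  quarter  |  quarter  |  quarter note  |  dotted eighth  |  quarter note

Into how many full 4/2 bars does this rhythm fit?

2

One bar of 4/2 = 32 sixteenth notes.
In sixteenth notes: quarter note = 4; dotted whole note = 24; whole = 16; quarter = 4; quarter = 4; quarter = 4; quarter note = 4; dotted eighth = 3; quarter note = 4.
Altogether 4 + 24 + 16 + 4 + 4 + 4 + 4 + 3 + 4 = 67.
67 ÷ 32 = 2 complete bars with 3 left over.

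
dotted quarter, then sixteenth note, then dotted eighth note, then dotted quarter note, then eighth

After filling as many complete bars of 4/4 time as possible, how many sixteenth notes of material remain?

One bar of 4/4 = 16 sixteenth notes.
Each duration in sixteenth notes: dotted quarter = 6; sixteenth note = 1; dotted eighth note = 3; dotted quarter note = 6; eighth = 2.
Sum: 6 + 1 + 3 + 6 + 2 = 18.
18 ÷ 16 = 1 complete bar with 2 sixteenth notes remaining.

2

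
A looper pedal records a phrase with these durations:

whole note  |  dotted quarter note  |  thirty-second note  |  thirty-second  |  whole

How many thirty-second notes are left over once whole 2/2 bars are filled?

14

One bar of 2/2 = 32 thirty-second notes.
Express everything in thirty-second notes: whole note = 32; dotted quarter note = 12; thirty-second note = 1; thirty-second = 1; whole = 32.
Adding: 32 + 12 + 1 + 1 + 32 = 78.
78 ÷ 32 = 2 complete bars with 14 thirty-second notes remaining.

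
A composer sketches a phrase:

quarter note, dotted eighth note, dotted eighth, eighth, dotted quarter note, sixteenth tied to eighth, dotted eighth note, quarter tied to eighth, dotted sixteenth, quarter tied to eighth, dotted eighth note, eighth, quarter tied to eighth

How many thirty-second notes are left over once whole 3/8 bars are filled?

1

One bar of 3/8 = 12 thirty-second notes.
Express everything in thirty-second notes: quarter note = 8; dotted eighth note = 6; dotted eighth = 6; eighth = 4; dotted quarter note = 12; sixteenth tied to eighth (sixteenth + eighth) = 6; dotted eighth note = 6; quarter tied to eighth (quarter + eighth) = 12; dotted sixteenth = 3; quarter tied to eighth (quarter + eighth) = 12; dotted eighth note = 6; eighth = 4; quarter tied to eighth (quarter + eighth) = 12.
Adding: 8 + 6 + 6 + 4 + 12 + 6 + 6 + 12 + 3 + 12 + 6 + 4 + 12 = 97.
97 ÷ 12 = 8 complete bars with 1 thirty-second note remaining.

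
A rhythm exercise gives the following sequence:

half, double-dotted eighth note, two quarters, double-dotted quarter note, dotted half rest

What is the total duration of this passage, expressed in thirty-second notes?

Express everything in thirty-second notes: half = 16; double-dotted eighth note = 7; quarter = 8; quarter = 8; double-dotted quarter note = 14; dotted half rest = 24.
Altogether 16 + 7 + 8 + 8 + 14 + 24 = 77 thirty-second notes.

77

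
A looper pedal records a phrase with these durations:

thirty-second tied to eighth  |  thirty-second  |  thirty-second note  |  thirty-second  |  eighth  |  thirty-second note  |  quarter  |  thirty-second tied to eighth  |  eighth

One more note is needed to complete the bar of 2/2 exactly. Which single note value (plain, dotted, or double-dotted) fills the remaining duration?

The bar of 2/2 = 32 thirty-second notes.
Express everything in thirty-second notes: thirty-second tied to eighth (thirty-second + eighth) = 5; thirty-second = 1; thirty-second note = 1; thirty-second = 1; eighth = 4; thirty-second note = 1; quarter = 8; thirty-second tied to eighth (thirty-second + eighth) = 5; eighth = 4.
Adding: 5 + 1 + 1 + 1 + 4 + 1 + 8 + 5 + 4 = 30.
Remaining: 32 − 30 = 2 thirty-second notes, which is a sixteenth note.

sixteenth note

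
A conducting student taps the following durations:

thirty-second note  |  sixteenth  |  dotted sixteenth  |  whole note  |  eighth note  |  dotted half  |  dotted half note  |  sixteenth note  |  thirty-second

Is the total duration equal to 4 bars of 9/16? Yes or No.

One bar of 9/16 = 18 thirty-second notes, so 4 bars = 72.
Convert each value to thirty-second notes: thirty-second note = 1; sixteenth = 2; dotted sixteenth = 3; whole note = 32; eighth note = 4; dotted half = 24; dotted half note = 24; sixteenth note = 2; thirty-second = 1.
Adding: 1 + 2 + 3 + 32 + 4 + 24 + 24 + 2 + 1 = 93.
93 exceeds 72, so the answer is No.

No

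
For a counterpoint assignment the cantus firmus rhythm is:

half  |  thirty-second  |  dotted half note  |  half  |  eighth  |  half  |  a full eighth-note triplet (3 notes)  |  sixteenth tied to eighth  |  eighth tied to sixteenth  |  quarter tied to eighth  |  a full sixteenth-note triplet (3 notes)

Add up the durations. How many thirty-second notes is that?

Each duration in thirty-second notes: half = 16; thirty-second = 1; dotted half note = 24; half = 16; eighth = 4; half = 16; a full eighth-note triplet (3 notes) (three triplet eighths span one quarter) = 8; sixteenth tied to eighth (sixteenth + eighth) = 6; eighth tied to sixteenth (eighth + sixteenth) = 6; quarter tied to eighth (quarter + eighth) = 12; a full sixteenth-note triplet (3 notes) (three triplet sixteenths span one eighth) = 4.
Adding: 16 + 1 + 24 + 16 + 4 + 16 + 8 + 6 + 6 + 12 + 4 = 113 thirty-second notes.

113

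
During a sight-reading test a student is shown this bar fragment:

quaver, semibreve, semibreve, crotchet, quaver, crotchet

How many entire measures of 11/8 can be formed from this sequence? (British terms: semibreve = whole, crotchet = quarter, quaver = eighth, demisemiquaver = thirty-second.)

One bar of 11/8 = 11 eighth notes.
Each duration in eighth notes: quaver = 1; semibreve = 8; semibreve = 8; crotchet = 2; quaver = 1; crotchet = 2.
Adding: 1 + 8 + 8 + 2 + 1 + 2 = 22.
22 ÷ 11 = 2 complete bars with 0 left over.

2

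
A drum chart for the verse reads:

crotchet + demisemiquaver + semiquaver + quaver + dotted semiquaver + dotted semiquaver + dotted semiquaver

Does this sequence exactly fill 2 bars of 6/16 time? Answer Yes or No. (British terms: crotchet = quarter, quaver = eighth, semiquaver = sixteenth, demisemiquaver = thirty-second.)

One bar of 6/16 = 12 thirty-second notes, so 2 bars = 24.
Express everything in thirty-second notes: crotchet = 8; demisemiquaver = 1; semiquaver = 2; quaver = 4; dotted semiquaver = 3; dotted semiquaver = 3; dotted semiquaver = 3.
Sum: 8 + 1 + 2 + 4 + 3 + 3 + 3 = 24.
24 equals 24, so the answer is Yes.

Yes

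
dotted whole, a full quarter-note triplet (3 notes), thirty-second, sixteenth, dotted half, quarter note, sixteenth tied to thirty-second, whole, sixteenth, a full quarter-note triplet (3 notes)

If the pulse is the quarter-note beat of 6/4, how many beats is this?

One quarter-note beat = 8 thirty-second notes.
Express everything in thirty-second notes: dotted whole = 48; a full quarter-note triplet (3 notes) (three triplet quarters span one half) = 16; thirty-second = 1; sixteenth = 2; dotted half = 24; quarter note = 8; sixteenth tied to thirty-second (sixteenth + thirty-second) = 3; whole = 32; sixteenth = 2; a full quarter-note triplet (3 notes) (three triplet quarters span one half) = 16.
Sum: 48 + 16 + 1 + 2 + 24 + 8 + 3 + 32 + 2 + 16 = 152.
152 ÷ 8 = 19 beats.

19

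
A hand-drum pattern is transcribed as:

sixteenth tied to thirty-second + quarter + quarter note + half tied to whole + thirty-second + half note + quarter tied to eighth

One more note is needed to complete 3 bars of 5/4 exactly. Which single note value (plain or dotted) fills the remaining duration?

dotted half note

3 bars of 5/4 = 120 thirty-second notes.
Each duration in thirty-second notes: sixteenth tied to thirty-second (sixteenth + thirty-second) = 3; quarter = 8; quarter note = 8; half tied to whole (half + whole) = 48; thirty-second = 1; half note = 16; quarter tied to eighth (quarter + eighth) = 12.
Sum: 3 + 8 + 8 + 48 + 1 + 16 + 12 = 96.
Remaining: 120 − 96 = 24 thirty-second notes, which is a dotted half note.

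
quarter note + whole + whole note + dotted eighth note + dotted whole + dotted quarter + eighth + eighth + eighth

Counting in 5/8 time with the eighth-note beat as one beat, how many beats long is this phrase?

One eighth-note beat = 2 sixteenth notes.
Working in sixteenth notes: quarter note = 4; whole = 16; whole note = 16; dotted eighth note = 3; dotted whole = 24; dotted quarter = 6; eighth = 2; eighth = 2; eighth = 2.
Adding: 4 + 16 + 16 + 3 + 24 + 6 + 2 + 2 + 2 = 75.
75 ÷ 2 = 37.5 beats.

37.5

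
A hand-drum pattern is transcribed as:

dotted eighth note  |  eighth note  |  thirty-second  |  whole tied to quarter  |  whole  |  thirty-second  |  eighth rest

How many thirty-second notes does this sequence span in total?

Convert each value to thirty-second notes: dotted eighth note = 6; eighth note = 4; thirty-second = 1; whole tied to quarter (whole + quarter) = 40; whole = 32; thirty-second = 1; eighth rest = 4.
Total: 6 + 4 + 1 + 40 + 32 + 1 + 4 = 88 thirty-second notes.

88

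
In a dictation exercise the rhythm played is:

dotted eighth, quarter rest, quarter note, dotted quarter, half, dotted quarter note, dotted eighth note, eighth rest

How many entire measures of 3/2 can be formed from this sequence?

One bar of 3/2 = 24 sixteenth notes.
In sixteenth notes: dotted eighth = 3; quarter rest = 4; quarter note = 4; dotted quarter = 6; half = 8; dotted quarter note = 6; dotted eighth note = 3; eighth rest = 2.
Adding: 3 + 4 + 4 + 6 + 8 + 6 + 3 + 2 = 36.
36 ÷ 24 = 1 complete bar with 12 left over.

1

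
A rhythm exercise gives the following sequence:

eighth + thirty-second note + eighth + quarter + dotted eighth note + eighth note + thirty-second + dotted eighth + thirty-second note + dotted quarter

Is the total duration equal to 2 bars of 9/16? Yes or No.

One bar of 9/16 = 18 thirty-second notes, so 2 bars = 36.
Convert each value to thirty-second notes: eighth = 4; thirty-second note = 1; eighth = 4; quarter = 8; dotted eighth note = 6; eighth note = 4; thirty-second = 1; dotted eighth = 6; thirty-second note = 1; dotted quarter = 12.
Sum: 4 + 1 + 4 + 8 + 6 + 4 + 1 + 6 + 1 + 12 = 47.
47 exceeds 36, so the answer is No.

No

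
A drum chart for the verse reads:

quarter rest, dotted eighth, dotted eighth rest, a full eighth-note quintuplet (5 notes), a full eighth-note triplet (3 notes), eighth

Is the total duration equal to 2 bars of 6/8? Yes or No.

Yes

One bar of 6/8 = 12 sixteenth notes, so 2 bars = 24.
Each duration in sixteenth notes: quarter rest = 4; dotted eighth = 3; dotted eighth rest = 3; a full eighth-note quintuplet (5 notes) (five quintuplet eighths span one half) = 8; a full eighth-note triplet (3 notes) (three triplet eighths span one quarter) = 4; eighth = 2.
Total: 4 + 3 + 3 + 8 + 4 + 2 = 24.
24 equals 24, so the answer is Yes.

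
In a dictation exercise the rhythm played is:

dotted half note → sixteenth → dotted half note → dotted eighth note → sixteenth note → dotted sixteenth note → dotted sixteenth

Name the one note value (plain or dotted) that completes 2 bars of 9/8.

quarter note

2 bars of 9/8 = 72 thirty-second notes.
Express everything in thirty-second notes: dotted half note = 24; sixteenth = 2; dotted half note = 24; dotted eighth note = 6; sixteenth note = 2; dotted sixteenth note = 3; dotted sixteenth = 3.
Sum: 24 + 2 + 24 + 6 + 2 + 3 + 3 = 64.
Remaining: 72 − 64 = 8 thirty-second notes, which is a quarter note.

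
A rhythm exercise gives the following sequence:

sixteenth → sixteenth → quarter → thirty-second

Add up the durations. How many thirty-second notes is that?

In thirty-second notes: sixteenth = 2; sixteenth = 2; quarter = 8; thirty-second = 1.
Adding: 2 + 2 + 8 + 1 = 13 thirty-second notes.

13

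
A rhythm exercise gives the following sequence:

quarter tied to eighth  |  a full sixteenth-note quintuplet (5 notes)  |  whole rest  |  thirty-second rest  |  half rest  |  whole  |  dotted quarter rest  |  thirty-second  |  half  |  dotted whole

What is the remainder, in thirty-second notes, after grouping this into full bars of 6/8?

One bar of 6/8 = 24 thirty-second notes.
Convert each value to thirty-second notes: quarter tied to eighth (quarter + eighth) = 12; a full sixteenth-note quintuplet (5 notes) (five quintuplet sixteenths span one quarter) = 8; whole rest = 32; thirty-second rest = 1; half rest = 16; whole = 32; dotted quarter rest = 12; thirty-second = 1; half = 16; dotted whole = 48.
Total: 12 + 8 + 32 + 1 + 16 + 32 + 12 + 1 + 16 + 48 = 178.
178 ÷ 24 = 7 complete bars with 10 thirty-second notes remaining.

10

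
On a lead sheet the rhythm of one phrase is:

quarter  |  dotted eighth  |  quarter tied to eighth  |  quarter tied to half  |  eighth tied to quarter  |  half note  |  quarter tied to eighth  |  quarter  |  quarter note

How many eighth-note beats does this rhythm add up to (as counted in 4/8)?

26.5

One eighth-note beat = 2 sixteenth notes.
Working in sixteenth notes: quarter = 4; dotted eighth = 3; quarter tied to eighth (quarter + eighth) = 6; quarter tied to half (quarter + half) = 12; eighth tied to quarter (eighth + quarter) = 6; half note = 8; quarter tied to eighth (quarter + eighth) = 6; quarter = 4; quarter note = 4.
Sum: 4 + 3 + 6 + 12 + 6 + 8 + 6 + 4 + 4 = 53.
53 ÷ 2 = 26.5 beats.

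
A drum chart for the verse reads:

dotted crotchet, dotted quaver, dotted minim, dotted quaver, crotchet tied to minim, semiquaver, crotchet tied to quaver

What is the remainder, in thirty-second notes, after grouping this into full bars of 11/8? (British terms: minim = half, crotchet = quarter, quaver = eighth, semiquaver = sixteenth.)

42

One bar of 11/8 = 22 sixteenth notes.
Express everything in sixteenth notes: dotted crotchet = 6; dotted quaver = 3; dotted minim = 12; dotted quaver = 3; crotchet tied to minim (crotchet + minim) = 12; semiquaver = 1; crotchet tied to quaver (crotchet + quaver) = 6.
Total: 6 + 3 + 12 + 3 + 12 + 1 + 6 = 43.
43 ÷ 22 = 1 complete bar with 21 sixteenth notes remaining = 42 thirty-second notes.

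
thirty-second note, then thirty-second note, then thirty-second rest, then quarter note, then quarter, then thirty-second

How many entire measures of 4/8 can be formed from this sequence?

One bar of 4/8 = 16 thirty-second notes.
In thirty-second notes: thirty-second note = 1; thirty-second note = 1; thirty-second rest = 1; quarter note = 8; quarter = 8; thirty-second = 1.
Total: 1 + 1 + 1 + 8 + 8 + 1 = 20.
20 ÷ 16 = 1 complete bar with 4 left over.

1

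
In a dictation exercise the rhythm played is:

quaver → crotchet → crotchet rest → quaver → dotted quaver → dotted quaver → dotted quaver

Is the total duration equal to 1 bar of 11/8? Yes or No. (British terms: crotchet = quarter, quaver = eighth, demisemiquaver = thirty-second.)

One bar of 11/8 = 22 sixteenth notes.
Each duration in sixteenth notes: quaver = 2; crotchet = 4; crotchet rest = 4; quaver = 2; dotted quaver = 3; dotted quaver = 3; dotted quaver = 3.
Total: 2 + 4 + 4 + 2 + 3 + 3 + 3 = 21.
21 falls short of 22, so the answer is No.

No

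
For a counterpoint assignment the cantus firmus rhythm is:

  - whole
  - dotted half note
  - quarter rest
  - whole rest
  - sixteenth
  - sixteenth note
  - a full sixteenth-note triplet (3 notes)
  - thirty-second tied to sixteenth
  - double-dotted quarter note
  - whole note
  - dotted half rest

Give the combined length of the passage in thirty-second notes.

Express everything in thirty-second notes: whole = 32; dotted half note = 24; quarter rest = 8; whole rest = 32; sixteenth = 2; sixteenth note = 2; a full sixteenth-note triplet (3 notes) (three triplet sixteenths span one eighth) = 4; thirty-second tied to sixteenth (thirty-second + sixteenth) = 3; double-dotted quarter note = 14; whole note = 32; dotted half rest = 24.
Total: 32 + 24 + 8 + 32 + 2 + 2 + 4 + 3 + 14 + 32 + 24 = 177 thirty-second notes.

177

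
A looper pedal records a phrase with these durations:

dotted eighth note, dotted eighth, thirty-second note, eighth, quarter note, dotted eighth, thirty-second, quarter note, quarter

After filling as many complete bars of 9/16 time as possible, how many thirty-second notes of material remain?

12

One bar of 9/16 = 18 thirty-second notes.
Each duration in thirty-second notes: dotted eighth note = 6; dotted eighth = 6; thirty-second note = 1; eighth = 4; quarter note = 8; dotted eighth = 6; thirty-second = 1; quarter note = 8; quarter = 8.
Total: 6 + 6 + 1 + 4 + 8 + 6 + 1 + 8 + 8 = 48.
48 ÷ 18 = 2 complete bars with 12 thirty-second notes remaining.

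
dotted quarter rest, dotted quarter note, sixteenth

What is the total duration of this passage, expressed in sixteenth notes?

Each duration in sixteenth notes: dotted quarter rest = 6; dotted quarter note = 6; sixteenth = 1.
Sum: 6 + 6 + 1 = 13 sixteenth notes.

13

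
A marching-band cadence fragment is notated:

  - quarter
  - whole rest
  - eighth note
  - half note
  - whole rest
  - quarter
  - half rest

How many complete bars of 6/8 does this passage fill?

One bar of 6/8 = 6 eighth notes.
Working in eighth notes: quarter = 2; whole rest = 8; eighth note = 1; half note = 4; whole rest = 8; quarter = 2; half rest = 4.
Altogether 2 + 8 + 1 + 4 + 8 + 2 + 4 = 29.
29 ÷ 6 = 4 complete bars with 5 left over.

4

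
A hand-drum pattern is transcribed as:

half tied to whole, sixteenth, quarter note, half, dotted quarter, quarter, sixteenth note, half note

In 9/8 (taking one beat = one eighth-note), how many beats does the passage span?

28

One eighth-note beat = 2 sixteenth notes.
Working in sixteenth notes: half tied to whole (half + whole) = 24; sixteenth = 1; quarter note = 4; half = 8; dotted quarter = 6; quarter = 4; sixteenth note = 1; half note = 8.
Sum: 24 + 1 + 4 + 8 + 6 + 4 + 1 + 8 = 56.
56 ÷ 2 = 28 beats.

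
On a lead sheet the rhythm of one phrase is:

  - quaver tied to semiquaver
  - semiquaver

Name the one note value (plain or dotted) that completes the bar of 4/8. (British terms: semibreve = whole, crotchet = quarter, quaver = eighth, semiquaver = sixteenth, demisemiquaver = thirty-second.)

The bar of 4/8 = 8 sixteenth notes.
Convert each value to sixteenth notes: quaver tied to semiquaver (quaver + semiquaver) = 3; semiquaver = 1.
Total: 3 + 1 = 4.
Remaining: 8 − 4 = 4 sixteenth notes, which is a quarter note.

quarter note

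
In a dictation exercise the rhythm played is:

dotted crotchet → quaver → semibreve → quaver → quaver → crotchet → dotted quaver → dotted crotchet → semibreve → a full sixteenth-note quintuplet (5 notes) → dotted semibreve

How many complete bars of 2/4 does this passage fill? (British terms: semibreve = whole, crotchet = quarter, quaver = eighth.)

10

One bar of 2/4 = 8 sixteenth notes.
Express everything in sixteenth notes: dotted crotchet = 6; quaver = 2; semibreve = 16; quaver = 2; quaver = 2; crotchet = 4; dotted quaver = 3; dotted crotchet = 6; semibreve = 16; a full sixteenth-note quintuplet (5 notes) (five quintuplet sixteenths span one quarter) = 4; dotted semibreve = 24.
Adding: 6 + 2 + 16 + 2 + 2 + 4 + 3 + 6 + 16 + 4 + 24 = 85.
85 ÷ 8 = 10 complete bars with 5 left over.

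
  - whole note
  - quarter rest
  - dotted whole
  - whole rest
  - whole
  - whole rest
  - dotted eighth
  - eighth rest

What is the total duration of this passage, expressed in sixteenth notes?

Convert each value to sixteenth notes: whole note = 16; quarter rest = 4; dotted whole = 24; whole rest = 16; whole = 16; whole rest = 16; dotted eighth = 3; eighth rest = 2.
Total: 16 + 4 + 24 + 16 + 16 + 16 + 3 + 2 = 97 sixteenth notes.

97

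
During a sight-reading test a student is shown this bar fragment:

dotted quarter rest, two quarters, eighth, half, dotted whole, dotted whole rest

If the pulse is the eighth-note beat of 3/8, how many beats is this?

36

One eighth-note beat = 2 sixteenth notes.
In sixteenth notes: dotted quarter rest = 6; quarter = 4; quarter = 4; eighth = 2; half = 8; dotted whole = 24; dotted whole rest = 24.
Altogether 6 + 4 + 4 + 2 + 8 + 24 + 24 = 72.
72 ÷ 2 = 36 beats.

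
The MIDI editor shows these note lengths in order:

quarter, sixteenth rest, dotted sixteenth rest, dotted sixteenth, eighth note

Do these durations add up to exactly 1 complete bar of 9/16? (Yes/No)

One bar of 9/16 = 18 thirty-second notes.
Each duration in thirty-second notes: quarter = 8; sixteenth rest = 2; dotted sixteenth rest = 3; dotted sixteenth = 3; eighth note = 4.
Altogether 8 + 2 + 3 + 3 + 4 = 20.
20 exceeds 18, so the answer is No.

No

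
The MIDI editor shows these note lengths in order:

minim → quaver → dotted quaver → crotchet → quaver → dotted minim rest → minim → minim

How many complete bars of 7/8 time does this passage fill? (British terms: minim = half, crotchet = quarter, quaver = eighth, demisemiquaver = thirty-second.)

3

One bar of 7/8 = 14 sixteenth notes.
Convert each value to sixteenth notes: minim = 8; quaver = 2; dotted quaver = 3; crotchet = 4; quaver = 2; dotted minim rest = 12; minim = 8; minim = 8.
Sum: 8 + 2 + 3 + 4 + 2 + 12 + 8 + 8 = 47.
47 ÷ 14 = 3 complete bars with 5 left over.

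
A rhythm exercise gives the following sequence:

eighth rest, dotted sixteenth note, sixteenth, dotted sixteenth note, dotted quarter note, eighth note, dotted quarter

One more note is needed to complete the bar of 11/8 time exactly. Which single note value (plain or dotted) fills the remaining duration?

eighth note

The bar of 11/8 = 44 thirty-second notes.
Working in thirty-second notes: eighth rest = 4; dotted sixteenth note = 3; sixteenth = 2; dotted sixteenth note = 3; dotted quarter note = 12; eighth note = 4; dotted quarter = 12.
Adding: 4 + 3 + 2 + 3 + 12 + 4 + 12 = 40.
Remaining: 44 − 40 = 4 thirty-second notes, which is a eighth note.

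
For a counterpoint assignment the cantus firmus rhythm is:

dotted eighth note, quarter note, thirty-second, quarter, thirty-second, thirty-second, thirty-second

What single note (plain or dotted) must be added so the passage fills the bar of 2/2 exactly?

dotted eighth note

The bar of 2/2 = 32 thirty-second notes.
Convert each value to thirty-second notes: dotted eighth note = 6; quarter note = 8; thirty-second = 1; quarter = 8; thirty-second = 1; thirty-second = 1; thirty-second = 1.
Altogether 6 + 8 + 1 + 8 + 1 + 1 + 1 = 26.
Remaining: 32 − 26 = 6 thirty-second notes, which is a dotted eighth note.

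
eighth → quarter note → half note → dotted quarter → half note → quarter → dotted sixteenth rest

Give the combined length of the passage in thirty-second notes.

67

Working in thirty-second notes: eighth = 4; quarter note = 8; half note = 16; dotted quarter = 12; half note = 16; quarter = 8; dotted sixteenth rest = 3.
Adding: 4 + 8 + 16 + 12 + 16 + 8 + 3 = 67 thirty-second notes.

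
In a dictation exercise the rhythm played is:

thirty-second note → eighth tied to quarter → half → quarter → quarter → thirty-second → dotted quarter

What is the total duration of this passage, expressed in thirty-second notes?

58

Each duration in thirty-second notes: thirty-second note = 1; eighth tied to quarter (eighth + quarter) = 12; half = 16; quarter = 8; quarter = 8; thirty-second = 1; dotted quarter = 12.
Total: 1 + 12 + 16 + 8 + 8 + 1 + 12 = 58 thirty-second notes.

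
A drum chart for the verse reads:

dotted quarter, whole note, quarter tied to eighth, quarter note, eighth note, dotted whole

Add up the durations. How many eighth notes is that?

29

In eighth notes: dotted quarter = 3; whole note = 8; quarter tied to eighth (quarter + eighth) = 3; quarter note = 2; eighth note = 1; dotted whole = 12.
Adding: 3 + 8 + 3 + 2 + 1 + 12 = 29 eighth notes.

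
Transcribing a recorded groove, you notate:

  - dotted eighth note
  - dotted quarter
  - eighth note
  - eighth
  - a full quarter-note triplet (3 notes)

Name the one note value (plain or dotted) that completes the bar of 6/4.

The bar of 6/4 = 24 sixteenth notes.
In sixteenth notes: dotted eighth note = 3; dotted quarter = 6; eighth note = 2; eighth = 2; a full quarter-note triplet (3 notes) (three triplet quarters span one half) = 8.
Total: 3 + 6 + 2 + 2 + 8 = 21.
Remaining: 24 − 21 = 3 sixteenth notes, which is a dotted eighth note.

dotted eighth note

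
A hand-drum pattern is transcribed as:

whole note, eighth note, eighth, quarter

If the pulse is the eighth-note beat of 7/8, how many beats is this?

One eighth-note beat = 2 sixteenth notes.
Working in sixteenth notes: whole note = 16; eighth note = 2; eighth = 2; quarter = 4.
Adding: 16 + 2 + 2 + 4 = 24.
24 ÷ 2 = 12 beats.

12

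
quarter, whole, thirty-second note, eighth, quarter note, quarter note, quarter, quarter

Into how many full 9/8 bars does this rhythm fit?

2

One bar of 9/8 = 36 thirty-second notes.
Express everything in thirty-second notes: quarter = 8; whole = 32; thirty-second note = 1; eighth = 4; quarter note = 8; quarter note = 8; quarter = 8; quarter = 8.
Altogether 8 + 32 + 1 + 4 + 8 + 8 + 8 + 8 = 77.
77 ÷ 36 = 2 complete bars with 5 left over.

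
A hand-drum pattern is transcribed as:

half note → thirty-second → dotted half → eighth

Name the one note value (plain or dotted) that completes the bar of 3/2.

The bar of 3/2 = 48 thirty-second notes.
Express everything in thirty-second notes: half note = 16; thirty-second = 1; dotted half = 24; eighth = 4.
Sum: 16 + 1 + 24 + 4 = 45.
Remaining: 48 − 45 = 3 thirty-second notes, which is a dotted sixteenth note.

dotted sixteenth note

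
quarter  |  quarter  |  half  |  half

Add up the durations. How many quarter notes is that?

Each duration in quarter notes: quarter = 1; quarter = 1; half = 2; half = 2.
Total: 1 + 1 + 2 + 2 = 6 quarter notes.

6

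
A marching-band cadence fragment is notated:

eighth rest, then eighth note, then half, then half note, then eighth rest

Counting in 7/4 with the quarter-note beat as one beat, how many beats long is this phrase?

One quarter-note beat = 2 eighth notes.
Express everything in eighth notes: eighth rest = 1; eighth note = 1; half = 4; half note = 4; eighth rest = 1.
Altogether 1 + 1 + 4 + 4 + 1 = 11.
11 ÷ 2 = 5.5 beats.

5.5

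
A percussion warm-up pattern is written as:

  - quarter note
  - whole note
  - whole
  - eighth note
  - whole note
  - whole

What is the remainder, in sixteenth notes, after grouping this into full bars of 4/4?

6

One bar of 4/4 = 8 eighth notes.
In eighth notes: quarter note = 2; whole note = 8; whole = 8; eighth note = 1; whole note = 8; whole = 8.
Sum: 2 + 8 + 8 + 1 + 8 + 8 = 35.
35 ÷ 8 = 4 complete bars with 3 eighth notes remaining = 6 sixteenth notes.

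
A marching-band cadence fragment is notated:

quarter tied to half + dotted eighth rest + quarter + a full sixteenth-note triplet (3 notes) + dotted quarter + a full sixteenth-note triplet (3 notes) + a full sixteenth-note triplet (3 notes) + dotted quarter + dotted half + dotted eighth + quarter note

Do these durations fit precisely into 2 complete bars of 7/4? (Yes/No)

Yes

One bar of 7/4 = 28 sixteenth notes, so 2 bars = 56.
Express everything in sixteenth notes: quarter tied to half (quarter + half) = 12; dotted eighth rest = 3; quarter = 4; a full sixteenth-note triplet (3 notes) (three triplet sixteenths span one eighth) = 2; dotted quarter = 6; a full sixteenth-note triplet (3 notes) (three triplet sixteenths span one eighth) = 2; a full sixteenth-note triplet (3 notes) (three triplet sixteenths span one eighth) = 2; dotted quarter = 6; dotted half = 12; dotted eighth = 3; quarter note = 4.
Total: 12 + 3 + 4 + 2 + 6 + 2 + 2 + 6 + 12 + 3 + 4 = 56.
56 equals 56, so the answer is Yes.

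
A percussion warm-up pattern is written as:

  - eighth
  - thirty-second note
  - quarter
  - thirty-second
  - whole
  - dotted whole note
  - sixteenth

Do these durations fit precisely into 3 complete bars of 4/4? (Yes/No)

One bar of 4/4 = 32 thirty-second notes, so 3 bars = 96.
Express everything in thirty-second notes: eighth = 4; thirty-second note = 1; quarter = 8; thirty-second = 1; whole = 32; dotted whole note = 48; sixteenth = 2.
Total: 4 + 1 + 8 + 1 + 32 + 48 + 2 = 96.
96 equals 96, so the answer is Yes.

Yes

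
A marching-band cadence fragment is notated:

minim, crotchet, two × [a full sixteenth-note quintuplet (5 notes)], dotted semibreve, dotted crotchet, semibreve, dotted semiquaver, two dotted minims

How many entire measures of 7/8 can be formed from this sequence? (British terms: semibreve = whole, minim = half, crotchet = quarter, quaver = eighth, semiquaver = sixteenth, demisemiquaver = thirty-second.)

6

One bar of 7/8 = 28 thirty-second notes.
Express everything in thirty-second notes: minim = 16; crotchet = 8; a full sixteenth-note quintuplet (5 notes) (five quintuplet sixteenths span one quarter) = 8; a full sixteenth-note quintuplet (5 notes) (five quintuplet sixteenths span one quarter) = 8; dotted semibreve = 48; dotted crotchet = 12; semibreve = 32; dotted semiquaver = 3; dotted minim = 24; dotted minim = 24.
Total: 16 + 8 + 8 + 8 + 48 + 12 + 32 + 3 + 24 + 24 = 183.
183 ÷ 28 = 6 complete bars with 15 left over.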